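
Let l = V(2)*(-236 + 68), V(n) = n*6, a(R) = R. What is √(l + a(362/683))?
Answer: I*√940194578/683 ≈ 44.894*I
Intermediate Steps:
V(n) = 6*n
l = -2016 (l = (6*2)*(-236 + 68) = 12*(-168) = -2016)
√(l + a(362/683)) = √(-2016 + 362/683) = √(-1376566/683) = I*√940194578/683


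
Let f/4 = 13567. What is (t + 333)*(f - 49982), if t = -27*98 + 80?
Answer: -9570638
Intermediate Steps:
f = 54268 (f = 4*13567 = 54268)
t = -2566 (t = -2646 + 80 = -2566)
(t + 333)*(f - 49982) = (-2566 + 333)*(54268 - 49982) = -2233*4286 = -9570638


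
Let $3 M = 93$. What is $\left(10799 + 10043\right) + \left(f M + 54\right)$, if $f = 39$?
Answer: $22105$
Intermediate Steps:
$M = 31$ ($M = \frac{1}{3} \cdot 93 = 31$)
$\left(10799 + 10043\right) + \left(f M + 54\right) = \left(10799 + 10043\right) + \left(39 \cdot 31 + 54\right) = 20842 + \left(1209 + 54\right) = 20842 + 1263 = 22105$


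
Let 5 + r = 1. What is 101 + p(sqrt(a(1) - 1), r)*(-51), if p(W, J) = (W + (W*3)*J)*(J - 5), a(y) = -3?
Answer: 101 - 10098*I ≈ 101.0 - 10098.0*I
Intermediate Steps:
r = -4 (r = -5 + 1 = -4)
p(W, J) = (-5 + J)*(W + 3*J*W) (p(W, J) = (W + (3*W)*J)*(-5 + J) = (W + 3*J*W)*(-5 + J) = (-5 + J)*(W + 3*J*W))
101 + p(sqrt(a(1) - 1), r)*(-51) = 101 + (sqrt(-3 - 1)*(-5 - 14*(-4) + 3*(-4)**2))*(-51) = 101 + (sqrt(-4)*(-5 + 56 + 3*16))*(-51) = 101 + ((2*I)*(-5 + 56 + 48))*(-51) = 101 + ((2*I)*99)*(-51) = 101 + (198*I)*(-51) = 101 - 10098*I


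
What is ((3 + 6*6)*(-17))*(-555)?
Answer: 367965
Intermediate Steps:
((3 + 6*6)*(-17))*(-555) = ((3 + 36)*(-17))*(-555) = (39*(-17))*(-555) = -663*(-555) = 367965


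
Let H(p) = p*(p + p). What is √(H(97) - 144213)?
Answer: I*√125395 ≈ 354.11*I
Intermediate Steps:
H(p) = 2*p² (H(p) = p*(2*p) = 2*p²)
√(H(97) - 144213) = √(2*97² - 144213) = √(2*9409 - 144213) = √(18818 - 144213) = √(-125395) = I*√125395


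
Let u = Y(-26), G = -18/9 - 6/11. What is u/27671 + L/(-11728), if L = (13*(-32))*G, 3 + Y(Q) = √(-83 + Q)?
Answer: -20168677/223111273 + I*√109/27671 ≈ -0.090397 + 0.0003773*I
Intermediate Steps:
Y(Q) = -3 + √(-83 + Q)
G = -28/11 (G = -18*⅑ - 6*1/11 = -2 - 6/11 = -28/11 ≈ -2.5455)
u = -3 + I*√109 (u = -3 + √(-83 - 26) = -3 + √(-109) = -3 + I*√109 ≈ -3.0 + 10.44*I)
L = 11648/11 (L = (13*(-32))*(-28/11) = -416*(-28/11) = 11648/11 ≈ 1058.9)
u/27671 + L/(-11728) = (-3 + I*√109)/27671 + (11648/11)/(-11728) = (-3 + I*√109)*(1/27671) + (11648/11)*(-1/11728) = (-3/27671 + I*√109/27671) - 728/8063 = -20168677/223111273 + I*√109/27671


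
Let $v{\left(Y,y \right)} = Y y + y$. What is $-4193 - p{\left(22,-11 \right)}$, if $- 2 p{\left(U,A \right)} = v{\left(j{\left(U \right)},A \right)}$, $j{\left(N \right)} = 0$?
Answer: $- \frac{8397}{2} \approx -4198.5$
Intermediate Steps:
$v{\left(Y,y \right)} = y + Y y$
$p{\left(U,A \right)} = - \frac{A}{2}$ ($p{\left(U,A \right)} = - \frac{A \left(1 + 0\right)}{2} = - \frac{A 1}{2} = - \frac{A}{2}$)
$-4193 - p{\left(22,-11 \right)} = -4193 - \left(- \frac{1}{2}\right) \left(-11\right) = -4193 - \frac{11}{2} = - \frac{8397}{2}$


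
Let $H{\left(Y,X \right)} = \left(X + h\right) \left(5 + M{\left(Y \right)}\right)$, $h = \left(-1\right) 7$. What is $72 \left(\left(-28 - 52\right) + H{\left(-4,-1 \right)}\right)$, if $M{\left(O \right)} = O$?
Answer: $-6336$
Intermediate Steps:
$h = -7$
$H{\left(Y,X \right)} = \left(-7 + X\right) \left(5 + Y\right)$ ($H{\left(Y,X \right)} = \left(X - 7\right) \left(5 + Y\right) = \left(-7 + X\right) \left(5 + Y\right)$)
$72 \left(\left(-28 - 52\right) + H{\left(-4,-1 \right)}\right) = 72 \left(\left(-28 - 52\right) - 8\right) = 72 \left(-80 + \left(-35 + 28 - 5 + 4\right)\right) = 72 \left(-80 - 8\right) = 72 \left(-88\right) = -6336$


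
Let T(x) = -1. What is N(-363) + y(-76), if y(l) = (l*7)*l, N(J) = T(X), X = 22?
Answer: 40431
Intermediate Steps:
N(J) = -1
y(l) = 7*l**2 (y(l) = (7*l)*l = 7*l**2)
N(-363) + y(-76) = -1 + 7*(-76)**2 = -1 + 7*5776 = -1 + 40432 = 40431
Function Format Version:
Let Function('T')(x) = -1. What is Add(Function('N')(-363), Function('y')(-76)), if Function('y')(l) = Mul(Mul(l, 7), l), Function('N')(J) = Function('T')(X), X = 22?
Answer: 40431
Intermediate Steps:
Function('N')(J) = -1
Function('y')(l) = Mul(7, Pow(l, 2)) (Function('y')(l) = Mul(Mul(7, l), l) = Mul(7, Pow(l, 2)))
Add(Function('N')(-363), Function('y')(-76)) = Add(-1, Mul(7, Pow(-76, 2))) = Add(-1, Mul(7, 5776)) = Add(-1, 40432) = 40431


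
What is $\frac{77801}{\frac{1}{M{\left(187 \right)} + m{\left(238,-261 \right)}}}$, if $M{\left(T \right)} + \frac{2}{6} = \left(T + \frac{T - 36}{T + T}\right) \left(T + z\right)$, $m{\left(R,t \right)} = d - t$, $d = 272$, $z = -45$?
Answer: $\frac{1184736745183}{561} \approx 2.1118 \cdot 10^{9}$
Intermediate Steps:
$m{\left(R,t \right)} = 272 - t$
$M{\left(T \right)} = - \frac{1}{3} + \left(-45 + T\right) \left(T + \frac{-36 + T}{2 T}\right)$ ($M{\left(T \right)} = - \frac{1}{3} + \left(T + \frac{T - 36}{T + T}\right) \left(T - 45\right) = - \frac{1}{3} + \left(T + \frac{-36 + T}{2 T}\right) \left(-45 + T\right) = - \frac{1}{3} + \left(-45 + T\right) \left(T + \frac{-36 + T}{2 T}\right)$)
$\frac{77801}{\frac{1}{M{\left(187 \right)} + m{\left(238,-261 \right)}}} = \frac{77801}{\frac{1}{\left(- \frac{245}{6} + 187^{2} + \frac{810}{187} - \frac{16643}{2}\right) + \left(272 - -261\right)}} = \frac{77801}{\frac{1}{\left(- \frac{245}{6} + 34969 + 810 \cdot \frac{1}{187} - \frac{16643}{2}\right) + \left(272 + 261\right)}} = \frac{77801}{\frac{1}{\left(- \frac{245}{6} + 34969 + \frac{810}{187} - \frac{16643}{2}\right) + 533}} = \frac{77801}{\frac{1}{\frac{14928770}{561} + 533}} = \frac{77801}{\frac{1}{\frac{15227783}{561}}} = \frac{77801}{\frac{561}{15227783}} = 77801 \cdot \frac{15227783}{561} = \frac{1184736745183}{561}$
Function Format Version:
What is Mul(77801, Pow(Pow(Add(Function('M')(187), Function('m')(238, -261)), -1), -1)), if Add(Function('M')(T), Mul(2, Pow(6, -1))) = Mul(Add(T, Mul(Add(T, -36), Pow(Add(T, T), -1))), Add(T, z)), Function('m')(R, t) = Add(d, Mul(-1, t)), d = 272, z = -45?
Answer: Rational(1184736745183, 561) ≈ 2.1118e+9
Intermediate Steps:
Function('m')(R, t) = Add(272, Mul(-1, t))
Function('M')(T) = Add(Rational(-1, 3), Mul(Add(-45, T), Add(T, Mul(Rational(1, 2), Pow(T, -1), Add(-36, T))))) (Function('M')(T) = Add(Rational(-1, 3), Mul(Add(T, Mul(Add(T, -36), Pow(Add(T, T), -1))), Add(T, -45))) = Add(Rational(-1, 3), Mul(Add(T, Mul(Add(-36, T), Pow(Mul(2, T), -1))), Add(-45, T))) = Add(Rational(-1, 3), Mul(Add(T, Mul(Add(-36, T), Mul(Rational(1, 2), Pow(T, -1)))), Add(-45, T))) = Add(Rational(-1, 3), Mul(Add(T, Mul(Rational(1, 2), Pow(T, -1), Add(-36, T))), Add(-45, T))) = Add(Rational(-1, 3), Mul(Add(-45, T), Add(T, Mul(Rational(1, 2), Pow(T, -1), Add(-36, T))))))
Mul(77801, Pow(Pow(Add(Function('M')(187), Function('m')(238, -261)), -1), -1)) = Mul(77801, Pow(Pow(Add(Add(Rational(-245, 6), Pow(187, 2), Mul(810, Pow(187, -1)), Mul(Rational(-89, 2), 187)), Add(272, Mul(-1, -261))), -1), -1)) = Mul(77801, Pow(Pow(Add(Add(Rational(-245, 6), 34969, Mul(810, Rational(1, 187)), Rational(-16643, 2)), Add(272, 261)), -1), -1)) = Mul(77801, Pow(Pow(Add(Add(Rational(-245, 6), 34969, Rational(810, 187), Rational(-16643, 2)), 533), -1), -1)) = Mul(77801, Pow(Pow(Add(Rational(14928770, 561), 533), -1), -1)) = Mul(77801, Pow(Pow(Rational(15227783, 561), -1), -1)) = Mul(77801, Pow(Rational(561, 15227783), -1)) = Mul(77801, Rational(15227783, 561)) = Rational(1184736745183, 561)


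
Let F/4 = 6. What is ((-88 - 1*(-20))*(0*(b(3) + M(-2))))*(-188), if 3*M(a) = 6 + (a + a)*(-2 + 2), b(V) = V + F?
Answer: 0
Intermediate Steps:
F = 24 (F = 4*6 = 24)
b(V) = 24 + V (b(V) = V + 24 = 24 + V)
M(a) = 2 (M(a) = (6 + (a + a)*(-2 + 2))/3 = (6 + (2*a)*0)/3 = (6 + 0)/3 = (⅓)*6 = 2)
((-88 - 1*(-20))*(0*(b(3) + M(-2))))*(-188) = ((-88 - 1*(-20))*(0*((24 + 3) + 2)))*(-188) = ((-88 + 20)*(0*(27 + 2)))*(-188) = -0*29*(-188) = -68*0*(-188) = 0*(-188) = 0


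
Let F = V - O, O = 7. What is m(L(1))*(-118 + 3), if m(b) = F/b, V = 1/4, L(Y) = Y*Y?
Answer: 3105/4 ≈ 776.25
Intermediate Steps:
L(Y) = Y²
V = ¼ ≈ 0.25000
F = -27/4 (F = ¼ - 1*7 = ¼ - 7 = -27/4 ≈ -6.7500)
m(b) = -27/(4*b)
m(L(1))*(-118 + 3) = (-27/(4*(1²)))*(-118 + 3) = -27/4/1*(-115) = -27/4*1*(-115) = -27/4*(-115) = 3105/4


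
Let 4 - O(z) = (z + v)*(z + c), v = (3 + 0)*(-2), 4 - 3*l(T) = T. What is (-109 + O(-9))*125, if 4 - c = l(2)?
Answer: -23750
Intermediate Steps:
l(T) = 4/3 - T/3
c = 10/3 (c = 4 - (4/3 - 1/3*2) = 4 - (4/3 - 2/3) = 4 - 1*2/3 = 4 - 2/3 = 10/3 ≈ 3.3333)
v = -6 (v = 3*(-2) = -6)
O(z) = 4 - (-6 + z)*(10/3 + z) (O(z) = 4 - (z - 6)*(z + 10/3) = 4 - (-6 + z)*(10/3 + z))
(-109 + O(-9))*125 = (-109 + (24 - 1*(-9)**2 + (8/3)*(-9)))*125 = (-109 + (24 - 1*81 - 24))*125 = (-109 + (24 - 81 - 24))*125 = (-109 - 81)*125 = -190*125 = -23750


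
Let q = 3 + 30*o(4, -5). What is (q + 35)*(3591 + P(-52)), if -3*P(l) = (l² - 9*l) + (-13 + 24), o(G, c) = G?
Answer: 399740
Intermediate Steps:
q = 123 (q = 3 + 30*4 = 3 + 120 = 123)
P(l) = -11/3 + 3*l - l²/3 (P(l) = -((l² - 9*l) + (-13 + 24))/3 = -((l² - 9*l) + 11)/3 = -(11 + l² - 9*l)/3 = -11/3 + 3*l - l²/3)
(q + 35)*(3591 + P(-52)) = (123 + 35)*(3591 + (-11/3 + 3*(-52) - ⅓*(-52)²)) = 158*(3591 + (-11/3 - 156 - ⅓*2704)) = 158*(3591 + (-11/3 - 156 - 2704/3)) = 158*(3591 - 1061) = 158*2530 = 399740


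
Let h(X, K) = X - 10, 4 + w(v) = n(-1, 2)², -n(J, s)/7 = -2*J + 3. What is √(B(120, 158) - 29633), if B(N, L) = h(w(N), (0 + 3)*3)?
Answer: 3*I*√3158 ≈ 168.59*I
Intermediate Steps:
n(J, s) = -21 + 14*J (n(J, s) = -7*(-2*J + 3) = -7*(3 - 2*J) = -21 + 14*J)
w(v) = 1221 (w(v) = -4 + (-21 + 14*(-1))² = -4 + (-21 - 14)² = -4 + (-35)² = -4 + 1225 = 1221)
h(X, K) = -10 + X
B(N, L) = 1211 (B(N, L) = -10 + 1221 = 1211)
√(B(120, 158) - 29633) = √(1211 - 29633) = √(-28422) = 3*I*√3158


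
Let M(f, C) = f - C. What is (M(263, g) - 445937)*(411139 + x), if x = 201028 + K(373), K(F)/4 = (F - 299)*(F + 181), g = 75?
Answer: -345968532099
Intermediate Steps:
K(F) = 4*(-299 + F)*(181 + F) (K(F) = 4*((F - 299)*(F + 181)) = 4*((-299 + F)*(181 + F)) = 4*(-299 + F)*(181 + F))
x = 365012 (x = 201028 + (-216476 - 472*373 + 4*373²) = 201028 + (-216476 - 176056 + 4*139129) = 201028 + (-216476 - 176056 + 556516) = 201028 + 163984 = 365012)
(M(263, g) - 445937)*(411139 + x) = ((263 - 1*75) - 445937)*(411139 + 365012) = ((263 - 75) - 445937)*776151 = (188 - 445937)*776151 = -445749*776151 = -345968532099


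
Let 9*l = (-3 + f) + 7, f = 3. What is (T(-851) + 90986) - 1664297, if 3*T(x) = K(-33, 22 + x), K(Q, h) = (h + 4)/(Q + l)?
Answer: -91251543/58 ≈ -1.5733e+6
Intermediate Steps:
l = 7/9 (l = ((-3 + 3) + 7)/9 = (0 + 7)/9 = (⅑)*7 = 7/9 ≈ 0.77778)
K(Q, h) = (4 + h)/(7/9 + Q) (K(Q, h) = (h + 4)/(Q + 7/9) = (4 + h)/(7/9 + Q))
T(x) = -39/145 - 3*x/290 (T(x) = (9*(4 + (22 + x))/(7 + 9*(-33)))/3 = (9*(26 + x)/(7 - 297))/3 = (9*(26 + x)/(-290))/3 = (9*(-1/290)*(26 + x))/3 = (-117/145 - 9*x/290)/3 = -39/145 - 3*x/290)
(T(-851) + 90986) - 1664297 = ((-39/145 - 3/290*(-851)) + 90986) - 1664297 = ((-39/145 + 2553/290) + 90986) - 1664297 = (495/58 + 90986) - 1664297 = 5277683/58 - 1664297 = -91251543/58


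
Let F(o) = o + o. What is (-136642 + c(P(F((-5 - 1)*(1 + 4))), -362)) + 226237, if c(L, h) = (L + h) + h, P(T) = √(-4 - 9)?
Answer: 88871 + I*√13 ≈ 88871.0 + 3.6056*I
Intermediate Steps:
F(o) = 2*o
P(T) = I*√13 (P(T) = √(-13) = I*√13)
c(L, h) = L + 2*h
(-136642 + c(P(F((-5 - 1)*(1 + 4))), -362)) + 226237 = (-136642 + (I*√13 + 2*(-362))) + 226237 = (-136642 + (I*√13 - 724)) + 226237 = (-136642 + (-724 + I*√13)) + 226237 = (-137366 + I*√13) + 226237 = 88871 + I*√13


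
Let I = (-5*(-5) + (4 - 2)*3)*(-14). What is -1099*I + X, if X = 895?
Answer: 477861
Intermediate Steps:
I = -434 (I = (25 + 2*3)*(-14) = (25 + 6)*(-14) = 31*(-14) = -434)
-1099*I + X = -1099*(-434) + 895 = 476966 + 895 = 477861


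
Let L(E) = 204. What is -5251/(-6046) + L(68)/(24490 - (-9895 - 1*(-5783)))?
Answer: 25237081/28821282 ≈ 0.87564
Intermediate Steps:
-5251/(-6046) + L(68)/(24490 - (-9895 - 1*(-5783))) = -5251/(-6046) + 204/(24490 - (-9895 - 1*(-5783))) = -5251*(-1/6046) + 204/(24490 - (-9895 + 5783)) = 5251/6046 + 204/(24490 - 1*(-4112)) = 5251/6046 + 204/(24490 + 4112) = 5251/6046 + 204/28602 = 5251/6046 + 204*(1/28602) = 5251/6046 + 34/4767 = 25237081/28821282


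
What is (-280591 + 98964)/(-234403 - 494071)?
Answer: 181627/728474 ≈ 0.24933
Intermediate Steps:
(-280591 + 98964)/(-234403 - 494071) = -181627/(-728474) = -181627*(-1/728474) = 181627/728474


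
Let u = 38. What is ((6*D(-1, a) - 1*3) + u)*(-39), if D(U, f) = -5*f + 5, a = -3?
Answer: -6045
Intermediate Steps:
D(U, f) = 5 - 5*f
((6*D(-1, a) - 1*3) + u)*(-39) = ((6*(5 - 5*(-3)) - 1*3) + 38)*(-39) = ((6*(5 + 15) - 3) + 38)*(-39) = ((6*20 - 3) + 38)*(-39) = ((120 - 3) + 38)*(-39) = (117 + 38)*(-39) = 155*(-39) = -6045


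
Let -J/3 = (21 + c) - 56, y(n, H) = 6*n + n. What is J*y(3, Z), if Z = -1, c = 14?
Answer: 1323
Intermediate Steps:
y(n, H) = 7*n
J = 63 (J = -3*((21 + 14) - 56) = -3*(35 - 56) = -3*(-21) = 63)
J*y(3, Z) = 63*(7*3) = 63*21 = 1323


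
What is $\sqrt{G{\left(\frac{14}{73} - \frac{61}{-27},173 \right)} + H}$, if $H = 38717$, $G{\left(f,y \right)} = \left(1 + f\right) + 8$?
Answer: $\frac{\sqrt{16717097163}}{657} \approx 196.8$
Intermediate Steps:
$G{\left(f,y \right)} = 9 + f$
$\sqrt{G{\left(\frac{14}{73} - \frac{61}{-27},173 \right)} + H} = \sqrt{\left(9 + \left(\frac{14}{73} - \frac{61}{-27}\right)\right) + 38717} = \sqrt{\left(9 + \left(14 \cdot \frac{1}{73} - - \frac{61}{27}\right)\right) + 38717} = \sqrt{\left(9 + \left(\frac{14}{73} + \frac{61}{27}\right)\right) + 38717} = \sqrt{\left(9 + \frac{4831}{1971}\right) + 38717} = \sqrt{\frac{22570}{1971} + 38717} = \sqrt{\frac{76333777}{1971}} = \frac{\sqrt{16717097163}}{657}$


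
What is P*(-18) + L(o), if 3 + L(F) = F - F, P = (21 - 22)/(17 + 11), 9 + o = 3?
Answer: -33/14 ≈ -2.3571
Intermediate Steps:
o = -6 (o = -9 + 3 = -6)
P = -1/28 ≈ -0.035714
L(F) = -3 (L(F) = -3 + (F - F) = -3 + 0 = -3)
P*(-18) + L(o) = -1/28*(-18) - 3 = 9/14 - 3 = -33/14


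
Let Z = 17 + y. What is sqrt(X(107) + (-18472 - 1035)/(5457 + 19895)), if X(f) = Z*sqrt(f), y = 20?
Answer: sqrt(-123635366 + 5945196112*sqrt(107))/12676 ≈ 19.544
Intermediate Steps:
Z = 37 (Z = 17 + 20 = 37)
X(f) = 37*sqrt(f)
sqrt(X(107) + (-18472 - 1035)/(5457 + 19895)) = sqrt(37*sqrt(107) + (-18472 - 1035)/(5457 + 19895)) = sqrt(37*sqrt(107) - 19507/25352) = sqrt(-19507/25352 + 37*sqrt(107))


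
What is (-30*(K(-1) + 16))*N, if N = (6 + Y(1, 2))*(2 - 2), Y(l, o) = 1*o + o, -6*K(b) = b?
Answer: 0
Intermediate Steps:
K(b) = -b/6
Y(l, o) = 2*o (Y(l, o) = o + o = 2*o)
N = 0 (N = (6 + 2*2)*(2 - 2) = (6 + 4)*0 = 10*0 = 0)
(-30*(K(-1) + 16))*N = -30*(-⅙*(-1) + 16)*0 = -30*(⅙ + 16)*0 = -30*97/6*0 = -485*0 = 0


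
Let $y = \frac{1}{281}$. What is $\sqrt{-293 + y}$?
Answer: $\frac{6 i \sqrt{642647}}{281} \approx 17.117 i$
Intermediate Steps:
$y = \frac{1}{281} \approx 0.0035587$
$\sqrt{-293 + y} = \sqrt{-293 + \frac{1}{281}} = \sqrt{- \frac{82332}{281}} = \frac{6 i \sqrt{642647}}{281}$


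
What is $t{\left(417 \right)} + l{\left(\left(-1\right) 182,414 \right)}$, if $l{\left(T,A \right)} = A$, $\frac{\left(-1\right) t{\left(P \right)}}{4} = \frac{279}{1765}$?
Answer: $\frac{729594}{1765} \approx 413.37$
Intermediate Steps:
$t{\left(P \right)} = - \frac{1116}{1765}$ ($t{\left(P \right)} = - 4 \cdot \frac{279}{1765} = - 4 \cdot 279 \cdot \frac{1}{1765} = \left(-4\right) \frac{279}{1765} = - \frac{1116}{1765}$)
$t{\left(417 \right)} + l{\left(\left(-1\right) 182,414 \right)} = - \frac{1116}{1765} + 414 = \frac{729594}{1765}$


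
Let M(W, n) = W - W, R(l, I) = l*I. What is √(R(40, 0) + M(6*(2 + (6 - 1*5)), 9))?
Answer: 0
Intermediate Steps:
R(l, I) = I*l
M(W, n) = 0
√(R(40, 0) + M(6*(2 + (6 - 1*5)), 9)) = √(0*40 + 0) = √(0 + 0) = √0 = 0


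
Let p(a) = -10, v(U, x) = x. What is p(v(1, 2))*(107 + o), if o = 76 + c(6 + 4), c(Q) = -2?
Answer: -1810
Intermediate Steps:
o = 74 (o = 76 - 2 = 74)
p(v(1, 2))*(107 + o) = -10*(107 + 74) = -10*181 = -1810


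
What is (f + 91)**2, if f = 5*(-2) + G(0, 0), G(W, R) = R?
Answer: 6561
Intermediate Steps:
f = -10 (f = 5*(-2) + 0 = -10 + 0 = -10)
(f + 91)**2 = (-10 + 91)**2 = 81**2 = 6561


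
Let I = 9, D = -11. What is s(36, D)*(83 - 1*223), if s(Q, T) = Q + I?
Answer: -6300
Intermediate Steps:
s(Q, T) = 9 + Q (s(Q, T) = Q + 9 = 9 + Q)
s(36, D)*(83 - 1*223) = (9 + 36)*(83 - 1*223) = 45*(83 - 223) = 45*(-140) = -6300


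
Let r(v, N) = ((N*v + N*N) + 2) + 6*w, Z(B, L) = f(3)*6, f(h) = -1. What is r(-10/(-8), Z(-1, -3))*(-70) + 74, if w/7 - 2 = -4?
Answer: 3819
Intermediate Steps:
w = -14 (w = 14 + 7*(-4) = 14 - 28 = -14)
Z(B, L) = -6 (Z(B, L) = -1*6 = -6)
r(v, N) = -82 + N² + N*v (r(v, N) = ((N*v + N*N) + 2) + 6*(-14) = ((N*v + N²) + 2) - 84 = ((N² + N*v) + 2) - 84 = (2 + N² + N*v) - 84 = -82 + N² + N*v)
r(-10/(-8), Z(-1, -3))*(-70) + 74 = (-82 + (-6)² - (-60)/(-8))*(-70) + 74 = (-82 + 36 - (-60)*(-1)/8)*(-70) + 74 = (-82 + 36 - 6*5/4)*(-70) + 74 = (-82 + 36 - 15/2)*(-70) + 74 = -107/2*(-70) + 74 = 3745 + 74 = 3819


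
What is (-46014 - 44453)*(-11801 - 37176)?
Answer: 4430802259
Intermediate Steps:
(-46014 - 44453)*(-11801 - 37176) = -90467*(-48977) = 4430802259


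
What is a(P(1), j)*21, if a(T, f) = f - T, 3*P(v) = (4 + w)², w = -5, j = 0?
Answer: -7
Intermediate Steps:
P(v) = ⅓ (P(v) = (4 - 5)²/3 = (⅓)*(-1)² = (⅓)*1 = ⅓)
a(P(1), j)*21 = (0 - 1*⅓)*21 = (0 - ⅓)*21 = -⅓*21 = -7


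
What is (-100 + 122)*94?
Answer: 2068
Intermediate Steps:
(-100 + 122)*94 = 22*94 = 2068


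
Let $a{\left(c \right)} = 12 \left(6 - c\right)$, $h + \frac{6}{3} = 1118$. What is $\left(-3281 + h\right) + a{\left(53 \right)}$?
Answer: $-2729$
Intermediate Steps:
$h = 1116$ ($h = -2 + 1118 = 1116$)
$a{\left(c \right)} = 72 - 12 c$
$\left(-3281 + h\right) + a{\left(53 \right)} = \left(-3281 + 1116\right) + \left(72 - 636\right) = -2165 + \left(72 - 636\right) = -2165 - 564 = -2729$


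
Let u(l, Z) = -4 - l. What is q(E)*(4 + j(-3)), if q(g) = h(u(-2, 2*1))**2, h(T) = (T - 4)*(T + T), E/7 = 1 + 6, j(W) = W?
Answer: 576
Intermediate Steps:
E = 49 (E = 7*(1 + 6) = 7*7 = 49)
h(T) = 2*T*(-4 + T) (h(T) = (-4 + T)*(2*T) = 2*T*(-4 + T))
q(g) = 576 (q(g) = (2*(-4 - 1*(-2))*(-4 + (-4 - 1*(-2))))**2 = (2*(-4 + 2)*(-4 + (-4 + 2)))**2 = (2*(-2)*(-4 - 2))**2 = (2*(-2)*(-6))**2 = 24**2 = 576)
q(E)*(4 + j(-3)) = 576*(4 - 3) = 576*1 = 576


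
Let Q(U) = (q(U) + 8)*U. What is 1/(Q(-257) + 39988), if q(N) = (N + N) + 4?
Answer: 1/169002 ≈ 5.9171e-6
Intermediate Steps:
q(N) = 4 + 2*N (q(N) = 2*N + 4 = 4 + 2*N)
Q(U) = U*(12 + 2*U) (Q(U) = ((4 + 2*U) + 8)*U = (12 + 2*U)*U = U*(12 + 2*U))
1/(Q(-257) + 39988) = 1/(2*(-257)*(6 - 257) + 39988) = 1/(2*(-257)*(-251) + 39988) = 1/(129014 + 39988) = 1/169002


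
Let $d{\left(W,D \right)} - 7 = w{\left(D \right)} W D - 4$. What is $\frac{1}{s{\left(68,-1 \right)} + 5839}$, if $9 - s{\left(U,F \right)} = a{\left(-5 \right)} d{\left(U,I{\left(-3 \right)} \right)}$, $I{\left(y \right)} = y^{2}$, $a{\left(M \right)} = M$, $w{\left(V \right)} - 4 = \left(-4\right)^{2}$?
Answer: $\frac{1}{67063} \approx 1.4911 \cdot 10^{-5}$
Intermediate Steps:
$w{\left(V \right)} = 20$ ($w{\left(V \right)} = 4 + \left(-4\right)^{2} = 4 + 16 = 20$)
$d{\left(W,D \right)} = 3 + 20 D W$ ($d{\left(W,D \right)} = 7 + \left(20 W D - 4\right) = 7 + \left(20 D W - 4\right) = 7 + \left(-4 + 20 D W\right) = 3 + 20 D W$)
$s{\left(U,F \right)} = 24 + 900 U$ ($s{\left(U,F \right)} = 9 - - 5 \left(3 + 20 \left(-3\right)^{2} U\right) = 9 - - 5 \left(3 + 20 \cdot 9 U\right) = 9 - - 5 \left(3 + 180 U\right) = 9 - \left(-15 - 900 U\right) = 9 + \left(15 + 900 U\right) = 24 + 900 U$)
$\frac{1}{s{\left(68,-1 \right)} + 5839} = \frac{1}{\left(24 + 900 \cdot 68\right) + 5839} = \frac{1}{\left(24 + 61200\right) + 5839} = \frac{1}{61224 + 5839} = \frac{1}{67063}$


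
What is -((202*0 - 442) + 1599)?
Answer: -1157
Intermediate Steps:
-((202*0 - 442) + 1599) = -((0 - 442) + 1599) = -(-442 + 1599) = -1*1157 = -1157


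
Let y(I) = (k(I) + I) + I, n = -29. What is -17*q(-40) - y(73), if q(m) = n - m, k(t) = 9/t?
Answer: -24318/73 ≈ -333.12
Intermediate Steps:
y(I) = 2*I + 9/I (y(I) = (9/I + I) + I = (I + 9/I) + I = 2*I + 9/I)
q(m) = -29 - m
-17*q(-40) - y(73) = -17*(-29 - 1*(-40)) - (2*73 + 9/73) = -17*(-29 + 40) - (146 + 9*(1/73)) = -17*11 - (146 + 9/73) = -187 - 1*10667/73 = -187 - 10667/73 = -24318/73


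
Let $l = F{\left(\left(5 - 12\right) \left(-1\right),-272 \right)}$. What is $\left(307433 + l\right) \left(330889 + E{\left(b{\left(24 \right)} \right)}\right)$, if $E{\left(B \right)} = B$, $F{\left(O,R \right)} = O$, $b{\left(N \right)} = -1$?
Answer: $101728206720$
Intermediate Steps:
$l = 7$ ($l = \left(5 - 12\right) \left(-1\right) = \left(-7\right) \left(-1\right) = 7$)
$\left(307433 + l\right) \left(330889 + E{\left(b{\left(24 \right)} \right)}\right) = \left(307433 + 7\right) \left(330889 - 1\right) = 307440 \cdot 330888 = 101728206720$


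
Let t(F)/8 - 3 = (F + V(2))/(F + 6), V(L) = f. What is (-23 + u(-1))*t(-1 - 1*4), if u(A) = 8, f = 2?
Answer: 0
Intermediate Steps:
V(L) = 2
t(F) = 24 + 8*(2 + F)/(6 + F) (t(F) = 24 + 8*((F + 2)/(F + 6)) = 24 + 8*((2 + F)/(6 + F)) = 24 + 8*(2 + F)/(6 + F))
(-23 + u(-1))*t(-1 - 1*4) = (-23 + 8)*(32*(5 + (-1 - 1*4))/(6 + (-1 - 1*4))) = -480*(5 + (-1 - 4))/(6 + (-1 - 4)) = -480*(5 - 5)/(6 - 5) = -480*0/1 = -480*0 = -15*0 = 0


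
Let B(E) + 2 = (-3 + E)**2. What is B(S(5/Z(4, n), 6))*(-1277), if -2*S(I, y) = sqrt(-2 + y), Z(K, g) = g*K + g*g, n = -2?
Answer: -17878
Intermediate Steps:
Z(K, g) = g**2 + K*g (Z(K, g) = K*g + g**2 = g**2 + K*g)
S(I, y) = -sqrt(-2 + y)/2
B(E) = -2 + (-3 + E)**2
B(S(5/Z(4, n), 6))*(-1277) = (-2 + (-3 - sqrt(-2 + 6)/2)**2)*(-1277) = (-2 + (-3 - sqrt(4)/2)**2)*(-1277) = (-2 + (-3 - 1/2*2)**2)*(-1277) = (-2 + (-3 - 1)**2)*(-1277) = (-2 + (-4)**2)*(-1277) = (-2 + 16)*(-1277) = 14*(-1277) = -17878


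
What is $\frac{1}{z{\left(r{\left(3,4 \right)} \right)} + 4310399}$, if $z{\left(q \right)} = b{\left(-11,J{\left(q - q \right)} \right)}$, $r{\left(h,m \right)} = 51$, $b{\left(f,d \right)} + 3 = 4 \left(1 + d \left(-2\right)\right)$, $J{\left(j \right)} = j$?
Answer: $\frac{1}{4310400} \approx 2.32 \cdot 10^{-7}$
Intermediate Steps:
$b{\left(f,d \right)} = 1 - 8 d$ ($b{\left(f,d \right)} = -3 + 4 \left(1 + d \left(-2\right)\right) = -3 + 4 \left(1 - 2 d\right) = -3 - \left(-4 + 8 d\right) = 1 - 8 d$)
$z{\left(q \right)} = 1$ ($z{\left(q \right)} = 1 - 8 \left(q - q\right) = 1 - 0 = 1 + 0 = 1$)
$\frac{1}{z{\left(r{\left(3,4 \right)} \right)} + 4310399} = \frac{1}{1 + 4310399} = \frac{1}{4310400}$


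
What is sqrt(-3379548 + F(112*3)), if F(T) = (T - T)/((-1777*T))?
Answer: 2*I*sqrt(844887) ≈ 1838.4*I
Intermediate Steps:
F(T) = 0 (F(T) = 0*(-1/(1777*T)) = 0)
sqrt(-3379548 + F(112*3)) = sqrt(-3379548 + 0) = sqrt(-3379548) = 2*I*sqrt(844887)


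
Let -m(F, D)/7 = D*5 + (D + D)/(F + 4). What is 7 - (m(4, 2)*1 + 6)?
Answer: 149/2 ≈ 74.500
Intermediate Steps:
m(F, D) = -35*D - 14*D/(4 + F) (m(F, D) = -7*(D*5 + (D + D)/(F + 4)) = -7*(5*D + (2*D)/(4 + F)) = -7*(5*D + 2*D/(4 + F)) = -35*D - 14*D/(4 + F))
7 - (m(4, 2)*1 + 6) = 7 - (-7*2*(22 + 5*4)/(4 + 4)*1 + 6) = 7 - (-7*2*(22 + 20)/8*1 + 6) = 7 - (-7*2*⅛*42*1 + 6) = 7 - (-147/2*1 + 6) = 7 - (-147/2 + 6) = 7 - 1*(-135/2) = 7 + 135/2 = 149/2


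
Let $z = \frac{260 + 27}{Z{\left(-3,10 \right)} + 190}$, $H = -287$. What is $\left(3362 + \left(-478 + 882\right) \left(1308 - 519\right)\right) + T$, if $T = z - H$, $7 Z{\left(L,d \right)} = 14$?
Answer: $\frac{61902047}{192} \approx 3.2241 \cdot 10^{5}$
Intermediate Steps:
$Z{\left(L,d \right)} = 2$ ($Z{\left(L,d \right)} = \frac{1}{7} \cdot 14 = 2$)
$z = \frac{287}{192}$ ($z = \frac{260 + 27}{2 + 190} = \frac{287}{192} \approx 1.4948$)
$T = \frac{55391}{192}$ ($T = \frac{287}{192} - -287 = \frac{287}{192} + 287 = \frac{55391}{192} \approx 288.49$)
$\left(3362 + \left(-478 + 882\right) \left(1308 - 519\right)\right) + T = \left(3362 + \left(-478 + 882\right) \left(1308 - 519\right)\right) + \frac{55391}{192} = \left(3362 + 404 \cdot 789\right) + \frac{55391}{192} = \left(3362 + 318756\right) + \frac{55391}{192} = 322118 + \frac{55391}{192} = \frac{61902047}{192}$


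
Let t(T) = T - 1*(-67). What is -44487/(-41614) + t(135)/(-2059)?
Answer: 83192705/85683226 ≈ 0.97093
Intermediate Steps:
t(T) = 67 + T (t(T) = T + 67 = 67 + T)
-44487/(-41614) + t(135)/(-2059) = -44487/(-41614) + (67 + 135)/(-2059) = -44487*(-1/41614) + 202*(-1/2059) = 44487/41614 - 202/2059 = 83192705/85683226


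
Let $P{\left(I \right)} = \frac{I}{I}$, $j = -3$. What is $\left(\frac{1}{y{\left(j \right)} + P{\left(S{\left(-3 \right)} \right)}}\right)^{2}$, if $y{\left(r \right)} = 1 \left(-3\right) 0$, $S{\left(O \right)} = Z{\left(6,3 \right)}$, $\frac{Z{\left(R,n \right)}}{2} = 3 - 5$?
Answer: $1$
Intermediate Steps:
$Z{\left(R,n \right)} = -4$ ($Z{\left(R,n \right)} = 2 \left(3 - 5\right) = 2 \left(-2\right) = -4$)
$S{\left(O \right)} = -4$
$P{\left(I \right)} = 1$
$y{\left(r \right)} = 0$ ($y{\left(r \right)} = \left(-3\right) 0 = 0$)
$\left(\frac{1}{y{\left(j \right)} + P{\left(S{\left(-3 \right)} \right)}}\right)^{2} = \left(\frac{1}{0 + 1}\right)^{2} = \left(1^{-1}\right)^{2} = 1^{2} = 1$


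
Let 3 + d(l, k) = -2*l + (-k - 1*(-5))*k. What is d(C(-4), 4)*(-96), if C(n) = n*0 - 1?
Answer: -288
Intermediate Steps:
C(n) = -1 (C(n) = 0 - 1 = -1)
d(l, k) = -3 - 2*l + k*(5 - k) (d(l, k) = -3 + (-2*l + (-k - 1*(-5))*k) = -3 + (-2*l + (-k + 5)*k) = -3 + (-2*l + (5 - k)*k) = -3 + (-2*l + k*(5 - k)) = -3 - 2*l + k*(5 - k))
d(C(-4), 4)*(-96) = (-3 - 1*4² - 2*(-1) + 5*4)*(-96) = (-3 - 1*16 + 2 + 20)*(-96) = (-3 - 16 + 2 + 20)*(-96) = 3*(-96) = -288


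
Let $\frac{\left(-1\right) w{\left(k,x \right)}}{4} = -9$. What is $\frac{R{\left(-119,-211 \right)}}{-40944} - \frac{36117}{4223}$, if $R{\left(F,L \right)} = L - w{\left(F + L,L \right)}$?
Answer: $- \frac{1477731367}{172906512} \approx -8.5464$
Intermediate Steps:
$w{\left(k,x \right)} = 36$ ($w{\left(k,x \right)} = \left(-4\right) \left(-9\right) = 36$)
$R{\left(F,L \right)} = -36 + L$ ($R{\left(F,L \right)} = L - 36 = -36 + L$)
$\frac{R{\left(-119,-211 \right)}}{-40944} - \frac{36117}{4223} = \frac{-36 - 211}{-40944} - \frac{36117}{4223} = \left(-247\right) \left(- \frac{1}{40944}\right) - \frac{36117}{4223} = \frac{247}{40944} - \frac{36117}{4223} = - \frac{1477731367}{172906512}$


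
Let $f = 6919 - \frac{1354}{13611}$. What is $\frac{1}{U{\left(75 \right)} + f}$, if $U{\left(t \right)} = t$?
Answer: $\frac{13611}{95193980} \approx 0.00014298$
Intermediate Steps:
$f = \frac{94173155}{13611}$ ($f = 6919 - \frac{1354}{13611} = \frac{94173155}{13611} \approx 6918.9$)
$\frac{1}{U{\left(75 \right)} + f} = \frac{1}{75 + \frac{94173155}{13611}} = \frac{1}{\frac{95193980}{13611}} = \frac{13611}{95193980}$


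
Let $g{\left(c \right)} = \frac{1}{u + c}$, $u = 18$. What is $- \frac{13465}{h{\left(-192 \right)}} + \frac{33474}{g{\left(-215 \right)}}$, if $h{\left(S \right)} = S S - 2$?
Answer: $- \frac{243081975301}{36862} \approx -6.5944 \cdot 10^{6}$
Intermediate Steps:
$h{\left(S \right)} = -2 + S^{2}$ ($h{\left(S \right)} = S^{2} - 2 = -2 + S^{2}$)
$g{\left(c \right)} = \frac{1}{18 + c}$
$- \frac{13465}{h{\left(-192 \right)}} + \frac{33474}{g{\left(-215 \right)}} = - \frac{13465}{-2 + \left(-192\right)^{2}} + \frac{33474}{\frac{1}{18 - 215}} = - \frac{13465}{-2 + 36864} + \frac{33474}{\frac{1}{-197}} = - \frac{13465}{36862} + \frac{33474}{- \frac{1}{197}} = \left(-13465\right) \frac{1}{36862} + 33474 \left(-197\right) = - \frac{13465}{36862} - 6594378 = - \frac{243081975301}{36862}$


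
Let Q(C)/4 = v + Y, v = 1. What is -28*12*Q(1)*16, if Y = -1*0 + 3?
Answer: -86016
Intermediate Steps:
Y = 3 (Y = 0 + 3 = 3)
Q(C) = 16 (Q(C) = 4*(1 + 3) = 4*4 = 16)
-28*12*Q(1)*16 = -28*12*16*16 = -5376*16 = -28*3072 = -86016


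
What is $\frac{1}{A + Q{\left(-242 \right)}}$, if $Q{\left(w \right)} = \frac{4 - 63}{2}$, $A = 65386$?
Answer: $\frac{2}{130713} \approx 1.5301 \cdot 10^{-5}$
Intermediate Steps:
$Q{\left(w \right)} = - \frac{59}{2}$ ($Q{\left(w \right)} = \left(4 - 63\right) \frac{1}{2} = \left(-59\right) \frac{1}{2} = - \frac{59}{2}$)
$\frac{1}{A + Q{\left(-242 \right)}} = \frac{1}{65386 - \frac{59}{2}} = \frac{1}{\frac{130713}{2}} = \frac{2}{130713}$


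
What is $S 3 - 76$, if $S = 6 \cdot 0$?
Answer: $-76$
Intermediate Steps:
$S = 0$
$S 3 - 76 = 0 \cdot 3 - 76 = 0 - 76 = -76$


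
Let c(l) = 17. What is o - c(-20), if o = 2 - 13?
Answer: -28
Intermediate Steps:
o = -11
o - c(-20) = -11 - 1*17 = -11 - 17 = -28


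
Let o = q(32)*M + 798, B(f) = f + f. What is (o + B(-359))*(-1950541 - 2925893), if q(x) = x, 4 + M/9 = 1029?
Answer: -1439913431520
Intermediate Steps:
M = 9225 (M = -36 + 9*1029 = -36 + 9261 = 9225)
B(f) = 2*f
o = 295998 (o = 32*9225 + 798 = 295200 + 798 = 295998)
(o + B(-359))*(-1950541 - 2925893) = (295998 + 2*(-359))*(-1950541 - 2925893) = (295998 - 718)*(-4876434) = 295280*(-4876434) = -1439913431520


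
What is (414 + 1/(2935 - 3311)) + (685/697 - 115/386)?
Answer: 20974582363/50579896 ≈ 414.68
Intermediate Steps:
(414 + 1/(2935 - 3311)) + (685/697 - 115/386) = (414 + 1/(-376)) + (685*(1/697) - 115*1/386) = (414 - 1/376) + (685/697 - 115/386) = 155663/376 + 184255/269042 = 20974582363/50579896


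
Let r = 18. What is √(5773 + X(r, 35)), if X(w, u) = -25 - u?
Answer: √5713 ≈ 75.584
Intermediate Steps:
√(5773 + X(r, 35)) = √(5773 + (-25 - 1*35)) = √(5773 + (-25 - 35)) = √(5773 - 60) = √5713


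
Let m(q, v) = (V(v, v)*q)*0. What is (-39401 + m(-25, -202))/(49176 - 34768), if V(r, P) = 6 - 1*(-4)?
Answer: -39401/14408 ≈ -2.7347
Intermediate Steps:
V(r, P) = 10 (V(r, P) = 6 + 4 = 10)
m(q, v) = 0 (m(q, v) = (10*q)*0 = 0)
(-39401 + m(-25, -202))/(49176 - 34768) = (-39401 + 0)/(49176 - 34768) = -39401/14408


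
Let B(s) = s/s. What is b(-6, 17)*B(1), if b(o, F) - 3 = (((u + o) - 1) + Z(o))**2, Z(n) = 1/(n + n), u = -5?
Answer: 21457/144 ≈ 149.01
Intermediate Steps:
B(s) = 1
Z(n) = 1/(2*n)
b(o, F) = 3 + (-6 + o + 1/(2*o))**2 (b(o, F) = 3 + (((-5 + o) - 1) + 1/(2*o))**2 = 3 + ((-6 + o) + 1/(2*o))**2 = 3 + (-6 + o + 1/(2*o))**2)
b(-6, 17)*B(1) = (3 + (1/4)*(1 - 12*(-6) + 2*(-6)**2)**2/(-6)**2)*1 = (3 + (1/4)*(1/36)*(1 + 72 + 2*36)**2)*1 = (3 + (1/4)*(1/36)*(1 + 72 + 72)**2)*1 = (3 + (1/4)*(1/36)*145**2)*1 = (3 + (1/4)*(1/36)*21025)*1 = (3 + 21025/144)*1 = (21457/144)*1 = 21457/144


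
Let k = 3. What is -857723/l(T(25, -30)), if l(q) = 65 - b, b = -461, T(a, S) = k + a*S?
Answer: -857723/526 ≈ -1630.7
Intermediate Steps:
T(a, S) = 3 + S*a (T(a, S) = 3 + a*S = 3 + S*a)
l(q) = 526 (l(q) = 65 - 1*(-461) = 65 + 461 = 526)
-857723/l(T(25, -30)) = -857723/526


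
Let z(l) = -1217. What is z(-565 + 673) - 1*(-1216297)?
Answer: 1215080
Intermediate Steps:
z(-565 + 673) - 1*(-1216297) = -1217 - 1*(-1216297) = -1217 + 1216297 = 1215080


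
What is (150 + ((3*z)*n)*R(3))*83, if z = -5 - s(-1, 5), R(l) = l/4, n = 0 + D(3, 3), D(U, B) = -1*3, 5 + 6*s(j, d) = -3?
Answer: 58017/4 ≈ 14504.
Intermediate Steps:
s(j, d) = -4/3 (s(j, d) = -⅚ + (⅙)*(-3) = -⅚ - ½ = -4/3)
D(U, B) = -3
n = -3 (n = 0 - 3 = -3)
R(l) = l/4 (R(l) = l*(¼) = l/4)
z = -11/3 (z = -5 - 1*(-4/3) = -5 + 4/3 = -11/3 ≈ -3.6667)
(150 + ((3*z)*n)*R(3))*83 = (150 + ((3*(-11/3))*(-3))*((¼)*3))*83 = (150 - 11*(-3)*(¾))*83 = (150 + 33*(¾))*83 = (150 + 99/4)*83 = (699/4)*83 = 58017/4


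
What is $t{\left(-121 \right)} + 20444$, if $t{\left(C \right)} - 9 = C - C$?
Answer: $20453$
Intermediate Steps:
$t{\left(C \right)} = 9$ ($t{\left(C \right)} = 9 + \left(C - C\right) = 9 + 0 = 9$)
$t{\left(-121 \right)} + 20444 = 9 + 20444 = 20453$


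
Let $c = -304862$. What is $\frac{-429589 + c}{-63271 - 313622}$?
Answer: $\frac{244817}{125631} \approx 1.9487$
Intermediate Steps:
$\frac{-429589 + c}{-63271 - 313622} = \frac{-429589 - 304862}{-63271 - 313622} = - \frac{734451}{-376893} = \left(-734451\right) \left(- \frac{1}{376893}\right) = \frac{244817}{125631}$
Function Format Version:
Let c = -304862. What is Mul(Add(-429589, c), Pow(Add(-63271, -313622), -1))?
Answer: Rational(244817, 125631) ≈ 1.9487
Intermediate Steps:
Mul(Add(-429589, c), Pow(Add(-63271, -313622), -1)) = Mul(Add(-429589, -304862), Pow(Add(-63271, -313622), -1)) = Mul(-734451, Pow(-376893, -1)) = Mul(-734451, Rational(-1, 376893)) = Rational(244817, 125631)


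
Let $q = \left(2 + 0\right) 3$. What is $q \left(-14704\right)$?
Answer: $-88224$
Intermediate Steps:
$q = 6$ ($q = 2 \cdot 3 = 6$)
$q \left(-14704\right) = 6 \left(-14704\right) = -88224$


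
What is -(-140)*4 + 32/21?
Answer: 11792/21 ≈ 561.52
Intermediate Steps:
-(-140)*4 + 32/21 = -140*(-4) + 32*(1/21) = 560 + 32/21 = 11792/21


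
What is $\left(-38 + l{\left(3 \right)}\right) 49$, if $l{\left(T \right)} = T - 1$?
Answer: $-1764$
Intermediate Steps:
$l{\left(T \right)} = -1 + T$
$\left(-38 + l{\left(3 \right)}\right) 49 = \left(-38 + \left(-1 + 3\right)\right) 49 = \left(-38 + 2\right) 49 = \left(-36\right) 49 = -1764$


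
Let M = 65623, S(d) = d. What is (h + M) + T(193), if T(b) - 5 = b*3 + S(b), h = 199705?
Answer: 266105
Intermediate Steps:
T(b) = 5 + 4*b (T(b) = 5 + (b*3 + b) = 5 + (3*b + b) = 5 + 4*b)
(h + M) + T(193) = (199705 + 65623) + (5 + 4*193) = 265328 + (5 + 772) = 265328 + 777 = 266105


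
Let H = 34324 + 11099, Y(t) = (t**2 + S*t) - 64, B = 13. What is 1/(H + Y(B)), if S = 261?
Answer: 1/48921 ≈ 2.0441e-5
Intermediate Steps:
Y(t) = -64 + t**2 + 261*t (Y(t) = (t**2 + 261*t) - 64 = -64 + t**2 + 261*t)
H = 45423
1/(H + Y(B)) = 1/(45423 + (-64 + 13**2 + 261*13)) = 1/(45423 + (-64 + 169 + 3393)) = 1/(45423 + 3498) = 1/48921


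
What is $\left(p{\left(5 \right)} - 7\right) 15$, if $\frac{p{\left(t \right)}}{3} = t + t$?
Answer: $345$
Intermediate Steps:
$p{\left(t \right)} = 6 t$ ($p{\left(t \right)} = 3 \left(t + t\right) = 3 \cdot 2 t = 6 t$)
$\left(p{\left(5 \right)} - 7\right) 15 = \left(6 \cdot 5 - 7\right) 15 = \left(30 - 7\right) 15 = 23 \cdot 15 = 345$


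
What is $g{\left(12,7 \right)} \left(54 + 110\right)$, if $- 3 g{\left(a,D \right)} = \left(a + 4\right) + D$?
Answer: $- \frac{3772}{3} \approx -1257.3$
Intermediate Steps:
$g{\left(a,D \right)} = - \frac{4}{3} - \frac{D}{3} - \frac{a}{3}$ ($g{\left(a,D \right)} = - \frac{\left(a + 4\right) + D}{3} = - \frac{\left(4 + a\right) + D}{3} = - \frac{4 + D + a}{3} = - \frac{4}{3} - \frac{D}{3} - \frac{a}{3}$)
$g{\left(12,7 \right)} \left(54 + 110\right) = \left(- \frac{4}{3} - \frac{7}{3} - 4\right) \left(54 + 110\right) = \left(- \frac{4}{3} - \frac{7}{3} - 4\right) 164 = \left(- \frac{23}{3}\right) 164 = - \frac{3772}{3}$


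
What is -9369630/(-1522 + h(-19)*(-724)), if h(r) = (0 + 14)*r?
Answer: -4684815/95531 ≈ -49.040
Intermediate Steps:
h(r) = 14*r
-9369630/(-1522 + h(-19)*(-724)) = -9369630/(-1522 + (14*(-19))*(-724)) = -9369630/(-1522 - 266*(-724)) = -9369630/(-1522 + 192584) = -9369630/191062 = -9369630*1/191062 = -4684815/95531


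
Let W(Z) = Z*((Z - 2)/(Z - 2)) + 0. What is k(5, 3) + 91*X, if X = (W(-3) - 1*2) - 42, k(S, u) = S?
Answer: -4272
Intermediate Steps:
W(Z) = Z (W(Z) = Z*((-2 + Z)/(-2 + Z)) + 0 = Z*1 + 0 = Z + 0 = Z)
X = -47 (X = (-3 - 1*2) - 42 = (-3 - 2) - 42 = -5 - 42 = -47)
k(5, 3) + 91*X = 5 + 91*(-47) = 5 - 4277 = -4272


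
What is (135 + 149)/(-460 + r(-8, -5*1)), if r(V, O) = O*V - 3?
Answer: -284/423 ≈ -0.67139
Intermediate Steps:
r(V, O) = -3 + O*V
(135 + 149)/(-460 + r(-8, -5*1)) = (135 + 149)/(-460 + (-3 - 5*1*(-8))) = 284/(-460 + (-3 - 5*(-8))) = 284/(-460 + (-3 + 40)) = 284/(-460 + 37) = 284/(-423) = 284*(-1/423) = -284/423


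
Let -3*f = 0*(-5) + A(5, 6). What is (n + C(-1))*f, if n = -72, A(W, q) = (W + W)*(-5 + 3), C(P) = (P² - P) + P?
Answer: -1420/3 ≈ -473.33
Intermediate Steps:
C(P) = P²
A(W, q) = -4*W (A(W, q) = (2*W)*(-2) = -4*W)
f = 20/3 (f = -(0*(-5) - 4*5)/3 = -(0 - 20)/3 = -⅓*(-20) = 20/3 ≈ 6.6667)
(n + C(-1))*f = (-72 + (-1)²)*(20/3) = (-72 + 1)*(20/3) = -71*20/3 = -1420/3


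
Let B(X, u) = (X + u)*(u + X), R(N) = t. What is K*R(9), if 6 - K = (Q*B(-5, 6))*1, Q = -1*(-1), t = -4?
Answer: -20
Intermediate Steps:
R(N) = -4
B(X, u) = (X + u)² (B(X, u) = (X + u)*(X + u) = (X + u)²)
Q = 1
K = 5 (K = 6 - 1*(-5 + 6)² = 6 - 1*1² = 6 - 1*1 = 6 - 1 = 5)
K*R(9) = 5*(-4) = -20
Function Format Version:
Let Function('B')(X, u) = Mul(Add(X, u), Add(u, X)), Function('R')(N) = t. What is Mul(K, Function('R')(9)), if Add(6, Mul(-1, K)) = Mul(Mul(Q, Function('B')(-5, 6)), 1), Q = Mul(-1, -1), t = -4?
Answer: -20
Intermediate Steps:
Function('R')(N) = -4
Function('B')(X, u) = Pow(Add(X, u), 2) (Function('B')(X, u) = Mul(Add(X, u), Add(X, u)) = Pow(Add(X, u), 2))
Q = 1
K = 5 (K = Add(6, Mul(-1, Mul(Mul(1, Pow(Add(-5, 6), 2)), 1))) = Add(6, Mul(-1, Mul(Mul(1, Pow(1, 2)), 1))) = Add(6, Mul(-1, Mul(Mul(1, 1), 1))) = Add(6, Mul(-1, Mul(1, 1))) = Add(6, Mul(-1, 1)) = Add(6, -1) = 5)
Mul(K, Function('R')(9)) = Mul(5, -4) = -20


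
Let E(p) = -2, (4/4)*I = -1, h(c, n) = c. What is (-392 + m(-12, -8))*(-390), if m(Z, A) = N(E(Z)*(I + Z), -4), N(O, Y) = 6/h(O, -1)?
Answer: 152790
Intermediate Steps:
I = -1
N(O, Y) = 6/O
m(Z, A) = 6/(2 - 2*Z) (m(Z, A) = 6/((-2*(-1 + Z))) = 6/(2 - 2*Z))
(-392 + m(-12, -8))*(-390) = (-392 + 3/(1 - 1*(-12)))*(-390) = (-392 + 3/(1 + 12))*(-390) = (-392 + 3/13)*(-390) = -5093/13*(-390) = 152790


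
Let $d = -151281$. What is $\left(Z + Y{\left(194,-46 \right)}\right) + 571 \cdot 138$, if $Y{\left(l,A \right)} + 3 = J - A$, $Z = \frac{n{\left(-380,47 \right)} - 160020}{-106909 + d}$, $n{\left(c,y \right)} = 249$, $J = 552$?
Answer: $\frac{20498638441}{258190} \approx 79394.0$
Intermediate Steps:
$Z = \frac{159771}{258190}$ ($Z = \frac{249 - 160020}{-106909 - 151281} = - \frac{159771}{-258190} = \left(-159771\right) \left(- \frac{1}{258190}\right) = \frac{159771}{258190} \approx 0.61881$)
$Y{\left(l,A \right)} = 549 - A$ ($Y{\left(l,A \right)} = -3 - \left(-552 + A\right) = 549 - A$)
$\left(Z + Y{\left(194,-46 \right)}\right) + 571 \cdot 138 = \left(\frac{159771}{258190} + \left(549 - -46\right)\right) + 571 \cdot 138 = \left(\frac{159771}{258190} + \left(549 + 46\right)\right) + 78798 = \left(\frac{159771}{258190} + 595\right) + 78798 = \frac{153782821}{258190} + 78798 = \frac{20498638441}{258190}$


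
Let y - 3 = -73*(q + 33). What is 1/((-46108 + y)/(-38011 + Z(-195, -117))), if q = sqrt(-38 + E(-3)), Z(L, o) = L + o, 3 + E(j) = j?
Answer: 929601011/1176921336 - 2797579*I*sqrt(11)/1176921336 ≈ 0.78986 - 0.0078837*I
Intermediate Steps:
E(j) = -3 + j
q = 2*I*sqrt(11) (q = sqrt(-38 + (-3 - 3)) = sqrt(-38 - 6) = sqrt(-44) = 2*I*sqrt(11) ≈ 6.6332*I)
y = -2406 - 146*I*sqrt(11) (y = 3 - 73*(2*I*sqrt(11) + 33) = 3 - 73*(33 + 2*I*sqrt(11)) = 3 + (-2409 - 146*I*sqrt(11)) = -2406 - 146*I*sqrt(11) ≈ -2406.0 - 484.23*I)
1/((-46108 + y)/(-38011 + Z(-195, -117))) = 1/((-46108 + (-2406 - 146*I*sqrt(11)))/(-38011 + (-195 - 117))) = 1/((-48514 - 146*I*sqrt(11))/(-38011 - 312)) = 1/((-48514 - 146*I*sqrt(11))/(-38323)) = 1/((-48514 - 146*I*sqrt(11))*(-1/38323)) = 1/(48514/38323 + 146*I*sqrt(11)/38323)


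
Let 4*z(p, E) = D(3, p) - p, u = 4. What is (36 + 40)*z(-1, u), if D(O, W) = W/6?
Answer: 95/6 ≈ 15.833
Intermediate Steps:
D(O, W) = W/6 (D(O, W) = W*(⅙) = W/6)
z(p, E) = -5*p/24 (z(p, E) = (p/6 - p)/4 = (-5*p/6)/4 = -5*p/24)
(36 + 40)*z(-1, u) = (36 + 40)*(-5/24*(-1)) = 76*(5/24) = 95/6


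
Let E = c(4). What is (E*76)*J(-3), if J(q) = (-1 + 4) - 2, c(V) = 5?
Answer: 380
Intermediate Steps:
E = 5
J(q) = 1 (J(q) = 3 - 2 = 1)
(E*76)*J(-3) = (5*76)*1 = 380*1 = 380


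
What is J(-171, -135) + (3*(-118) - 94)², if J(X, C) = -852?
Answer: 199852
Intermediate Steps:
J(-171, -135) + (3*(-118) - 94)² = -852 + (3*(-118) - 94)² = -852 + (-354 - 94)² = -852 + (-448)² = -852 + 200704 = 199852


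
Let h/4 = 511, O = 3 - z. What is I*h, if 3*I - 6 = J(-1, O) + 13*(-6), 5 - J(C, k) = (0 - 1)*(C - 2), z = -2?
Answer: -143080/3 ≈ -47693.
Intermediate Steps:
O = 5 (O = 3 - 1*(-2) = 3 + 2 = 5)
J(C, k) = 3 + C (J(C, k) = 5 - (0 - 1)*(C - 2) = 5 - (-1)*(-2 + C) = 5 - (2 - C) = 5 + (-2 + C) = 3 + C)
I = -70/3 (I = 2 + ((3 - 1) + 13*(-6))/3 = 2 + (2 - 78)/3 = 2 + (⅓)*(-76) = 2 - 76/3 = -70/3 ≈ -23.333)
h = 2044 (h = 4*511 = 2044)
I*h = -70/3*2044 = -143080/3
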